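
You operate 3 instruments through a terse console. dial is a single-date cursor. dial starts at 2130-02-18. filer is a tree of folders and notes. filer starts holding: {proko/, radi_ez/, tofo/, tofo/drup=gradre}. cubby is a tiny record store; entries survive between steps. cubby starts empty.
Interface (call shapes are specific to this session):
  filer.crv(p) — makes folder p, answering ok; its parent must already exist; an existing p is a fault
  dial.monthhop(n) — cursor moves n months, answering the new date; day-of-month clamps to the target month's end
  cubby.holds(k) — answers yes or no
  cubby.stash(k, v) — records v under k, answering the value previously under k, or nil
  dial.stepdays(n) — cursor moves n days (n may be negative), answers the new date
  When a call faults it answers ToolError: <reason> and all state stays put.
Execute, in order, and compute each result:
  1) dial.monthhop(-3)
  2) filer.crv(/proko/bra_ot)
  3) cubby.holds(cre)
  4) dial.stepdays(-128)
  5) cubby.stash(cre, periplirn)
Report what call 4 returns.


~$ monthhop n: -3
= 2129-11-18
~$ crv p: /proko/bra_ot
= ok
~$ holds k: cre
= no
~$ stepdays n: -128
= 2129-07-13
~$ stash k: cre v: periplirn
= nil

Answer: 2129-07-13


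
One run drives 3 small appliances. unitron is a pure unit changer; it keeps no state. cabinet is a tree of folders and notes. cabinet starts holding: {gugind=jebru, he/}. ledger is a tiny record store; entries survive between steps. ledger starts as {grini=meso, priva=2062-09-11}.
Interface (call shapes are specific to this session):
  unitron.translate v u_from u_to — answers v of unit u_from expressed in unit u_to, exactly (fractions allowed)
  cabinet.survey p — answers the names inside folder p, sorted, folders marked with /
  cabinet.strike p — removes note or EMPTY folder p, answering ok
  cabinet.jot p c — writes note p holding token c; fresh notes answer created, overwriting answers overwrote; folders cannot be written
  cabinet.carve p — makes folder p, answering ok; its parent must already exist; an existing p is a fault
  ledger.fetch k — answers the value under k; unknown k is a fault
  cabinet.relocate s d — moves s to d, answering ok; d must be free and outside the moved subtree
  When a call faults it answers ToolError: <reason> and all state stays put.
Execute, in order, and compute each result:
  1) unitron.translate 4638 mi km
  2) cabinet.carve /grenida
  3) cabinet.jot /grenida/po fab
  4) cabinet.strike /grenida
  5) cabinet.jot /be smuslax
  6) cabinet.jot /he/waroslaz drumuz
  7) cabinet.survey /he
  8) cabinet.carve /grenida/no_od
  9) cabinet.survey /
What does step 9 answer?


Answer: [be, grenida/, gugind, he/]

Derivation:
Do: unitron.translate[v=4638; u_from=mi; u_to=km]
See: 116627148/15625
Do: cabinet.carve[p=/grenida]
See: ok
Do: cabinet.jot[p=/grenida/po; c=fab]
See: created
Do: cabinet.strike[p=/grenida]
See: ToolError: not empty
Do: cabinet.jot[p=/be; c=smuslax]
See: created
Do: cabinet.jot[p=/he/waroslaz; c=drumuz]
See: created
Do: cabinet.survey[p=/he]
See: [waroslaz]
Do: cabinet.carve[p=/grenida/no_od]
See: ok
Do: cabinet.survey[p=/]
See: [be, grenida/, gugind, he/]


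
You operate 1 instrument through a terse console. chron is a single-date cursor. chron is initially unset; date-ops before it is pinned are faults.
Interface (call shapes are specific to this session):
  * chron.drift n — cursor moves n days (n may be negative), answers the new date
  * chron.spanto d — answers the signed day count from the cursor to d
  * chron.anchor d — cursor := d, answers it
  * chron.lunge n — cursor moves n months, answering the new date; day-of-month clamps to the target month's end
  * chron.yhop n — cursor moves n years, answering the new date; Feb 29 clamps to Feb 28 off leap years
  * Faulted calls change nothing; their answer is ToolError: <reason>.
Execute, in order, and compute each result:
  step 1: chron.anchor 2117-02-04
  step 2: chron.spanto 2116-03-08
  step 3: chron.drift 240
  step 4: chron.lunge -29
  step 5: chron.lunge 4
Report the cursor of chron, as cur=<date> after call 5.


Answer: cur=2115-09-02

Derivation:
~$ chron.anchor d: 2117-02-04
= 2117-02-04
~$ chron.spanto d: 2116-03-08
= -333
~$ chron.drift n: 240
= 2117-10-02
~$ chron.lunge n: -29
= 2115-05-02
~$ chron.lunge n: 4
= 2115-09-02


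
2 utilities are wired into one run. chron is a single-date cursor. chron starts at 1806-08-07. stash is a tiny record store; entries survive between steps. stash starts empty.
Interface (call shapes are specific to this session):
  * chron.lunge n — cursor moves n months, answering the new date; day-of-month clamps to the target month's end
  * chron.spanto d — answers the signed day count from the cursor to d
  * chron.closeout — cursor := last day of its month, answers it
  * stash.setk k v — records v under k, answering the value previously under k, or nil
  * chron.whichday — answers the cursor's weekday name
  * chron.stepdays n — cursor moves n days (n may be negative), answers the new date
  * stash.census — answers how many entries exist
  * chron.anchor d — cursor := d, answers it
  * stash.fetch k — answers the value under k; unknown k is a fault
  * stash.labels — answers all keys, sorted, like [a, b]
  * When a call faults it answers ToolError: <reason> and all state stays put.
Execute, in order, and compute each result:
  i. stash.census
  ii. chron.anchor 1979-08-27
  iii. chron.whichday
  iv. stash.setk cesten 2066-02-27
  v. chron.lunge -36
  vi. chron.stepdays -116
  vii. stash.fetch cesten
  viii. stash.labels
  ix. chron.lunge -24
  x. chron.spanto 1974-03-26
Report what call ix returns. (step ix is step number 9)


% 1. stash.census() == 0
% 2. chron.anchor(d→1979-08-27) == 1979-08-27
% 3. chron.whichday() == Monday
% 4. stash.setk(k→cesten, v→2066-02-27) == nil
% 5. chron.lunge(n→-36) == 1976-08-27
% 6. chron.stepdays(n→-116) == 1976-05-03
% 7. stash.fetch(k→cesten) == 2066-02-27
% 8. stash.labels() == [cesten]
% 9. chron.lunge(n→-24) == 1974-05-03
% 10. chron.spanto(d→1974-03-26) == -38

Answer: 1974-05-03


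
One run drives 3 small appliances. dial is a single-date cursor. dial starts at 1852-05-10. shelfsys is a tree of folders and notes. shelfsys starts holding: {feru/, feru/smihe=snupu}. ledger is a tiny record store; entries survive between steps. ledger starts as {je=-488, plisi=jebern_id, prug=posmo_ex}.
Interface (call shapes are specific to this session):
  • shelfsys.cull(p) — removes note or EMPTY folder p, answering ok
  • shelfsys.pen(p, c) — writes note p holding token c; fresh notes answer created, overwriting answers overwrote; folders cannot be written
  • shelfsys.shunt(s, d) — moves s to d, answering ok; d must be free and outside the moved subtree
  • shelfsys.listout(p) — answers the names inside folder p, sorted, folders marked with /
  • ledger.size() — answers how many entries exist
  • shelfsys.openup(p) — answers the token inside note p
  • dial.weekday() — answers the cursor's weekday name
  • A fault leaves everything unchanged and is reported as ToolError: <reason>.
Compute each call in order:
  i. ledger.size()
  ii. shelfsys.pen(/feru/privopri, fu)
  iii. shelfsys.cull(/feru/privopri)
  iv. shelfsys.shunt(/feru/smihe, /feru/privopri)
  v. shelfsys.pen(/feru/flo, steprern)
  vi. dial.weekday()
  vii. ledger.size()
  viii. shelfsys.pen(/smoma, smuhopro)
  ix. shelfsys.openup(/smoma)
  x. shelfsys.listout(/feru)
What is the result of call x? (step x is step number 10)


# 1. ledger.size() == 3
# 2. shelfsys.pen(/feru/privopri, fu) == created
# 3. shelfsys.cull(/feru/privopri) == ok
# 4. shelfsys.shunt(/feru/smihe, /feru/privopri) == ok
# 5. shelfsys.pen(/feru/flo, steprern) == created
# 6. dial.weekday() == Monday
# 7. ledger.size() == 3
# 8. shelfsys.pen(/smoma, smuhopro) == created
# 9. shelfsys.openup(/smoma) == smuhopro
# 10. shelfsys.listout(/feru) == [flo, privopri]

Answer: [flo, privopri]


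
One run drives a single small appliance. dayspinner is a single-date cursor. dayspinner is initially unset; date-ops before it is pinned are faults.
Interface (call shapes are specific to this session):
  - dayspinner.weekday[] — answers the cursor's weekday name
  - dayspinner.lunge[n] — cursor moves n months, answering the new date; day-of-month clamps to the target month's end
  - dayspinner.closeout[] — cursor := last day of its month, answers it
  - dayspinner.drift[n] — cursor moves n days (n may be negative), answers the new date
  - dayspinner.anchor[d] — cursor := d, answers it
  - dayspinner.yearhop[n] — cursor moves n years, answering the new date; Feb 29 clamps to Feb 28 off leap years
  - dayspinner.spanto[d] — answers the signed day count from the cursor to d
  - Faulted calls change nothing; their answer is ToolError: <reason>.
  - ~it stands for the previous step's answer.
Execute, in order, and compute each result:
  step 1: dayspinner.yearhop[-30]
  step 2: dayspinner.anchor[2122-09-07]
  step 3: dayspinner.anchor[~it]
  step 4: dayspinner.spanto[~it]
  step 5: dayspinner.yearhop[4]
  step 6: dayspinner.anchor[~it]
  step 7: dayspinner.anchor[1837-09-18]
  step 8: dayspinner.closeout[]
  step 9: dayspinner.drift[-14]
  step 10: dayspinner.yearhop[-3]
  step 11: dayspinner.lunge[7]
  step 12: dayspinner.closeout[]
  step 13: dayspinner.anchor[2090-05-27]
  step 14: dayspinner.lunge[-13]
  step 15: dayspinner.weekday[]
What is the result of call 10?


Answer: 1834-09-16

Derivation:
-> dayspinner.yearhop(n='-30')
<- ToolError: no date set
-> dayspinner.anchor(d='2122-09-07')
<- 2122-09-07
-> dayspinner.anchor(d='~it')
<- 2122-09-07
-> dayspinner.spanto(d='~it')
<- 0
-> dayspinner.yearhop(n='4')
<- 2126-09-07
-> dayspinner.anchor(d='~it')
<- 2126-09-07
-> dayspinner.anchor(d='1837-09-18')
<- 1837-09-18
-> dayspinner.closeout()
<- 1837-09-30
-> dayspinner.drift(n='-14')
<- 1837-09-16
-> dayspinner.yearhop(n='-3')
<- 1834-09-16
-> dayspinner.lunge(n='7')
<- 1835-04-16
-> dayspinner.closeout()
<- 1835-04-30
-> dayspinner.anchor(d='2090-05-27')
<- 2090-05-27
-> dayspinner.lunge(n='-13')
<- 2089-04-27
-> dayspinner.weekday()
<- Wednesday


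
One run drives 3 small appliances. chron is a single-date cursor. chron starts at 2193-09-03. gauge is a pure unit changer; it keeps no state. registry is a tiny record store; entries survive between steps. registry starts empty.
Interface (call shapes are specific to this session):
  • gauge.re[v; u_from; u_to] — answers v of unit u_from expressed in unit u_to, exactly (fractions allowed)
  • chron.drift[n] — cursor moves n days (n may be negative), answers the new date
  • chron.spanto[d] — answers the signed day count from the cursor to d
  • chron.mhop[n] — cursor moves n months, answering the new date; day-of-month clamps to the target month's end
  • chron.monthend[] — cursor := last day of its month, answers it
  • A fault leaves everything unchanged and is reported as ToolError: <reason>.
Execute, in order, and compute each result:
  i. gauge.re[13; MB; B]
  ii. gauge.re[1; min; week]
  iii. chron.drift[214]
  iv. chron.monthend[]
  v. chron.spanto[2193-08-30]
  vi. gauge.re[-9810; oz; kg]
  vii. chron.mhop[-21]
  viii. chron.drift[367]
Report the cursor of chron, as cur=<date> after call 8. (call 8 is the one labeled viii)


>> re(v='13', u_from='MB', u_to='B')
<< 13000000
>> re(v='1', u_from='min', u_to='week')
<< 1/10080
>> drift(n='214')
<< 2194-04-05
>> monthend()
<< 2194-04-30
>> spanto(d='2193-08-30')
<< -243
>> re(v='-9810', u_from='oz', u_to='kg')
<< -44497411497/160000000
>> mhop(n='-21')
<< 2192-07-30
>> drift(n='367')
<< 2193-08-01

Answer: cur=2193-08-01


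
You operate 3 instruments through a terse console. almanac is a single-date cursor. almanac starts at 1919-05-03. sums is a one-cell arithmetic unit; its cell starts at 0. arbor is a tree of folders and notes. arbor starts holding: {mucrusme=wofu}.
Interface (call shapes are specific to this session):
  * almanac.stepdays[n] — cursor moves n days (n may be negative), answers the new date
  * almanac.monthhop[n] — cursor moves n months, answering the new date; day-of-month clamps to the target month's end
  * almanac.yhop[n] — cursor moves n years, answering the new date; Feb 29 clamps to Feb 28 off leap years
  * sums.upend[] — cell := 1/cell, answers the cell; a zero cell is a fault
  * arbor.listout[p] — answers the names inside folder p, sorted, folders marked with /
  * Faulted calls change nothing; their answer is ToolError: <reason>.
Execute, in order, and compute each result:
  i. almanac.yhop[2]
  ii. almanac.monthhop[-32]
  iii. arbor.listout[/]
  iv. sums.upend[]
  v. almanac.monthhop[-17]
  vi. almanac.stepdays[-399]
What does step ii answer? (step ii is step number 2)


Do: yhop[2]
See: 1921-05-03
Do: monthhop[-32]
See: 1918-09-03
Do: listout[/]
See: [mucrusme]
Do: upend[]
See: ToolError: reciprocal of zero
Do: monthhop[-17]
See: 1917-04-03
Do: stepdays[-399]
See: 1916-02-29

Answer: 1918-09-03


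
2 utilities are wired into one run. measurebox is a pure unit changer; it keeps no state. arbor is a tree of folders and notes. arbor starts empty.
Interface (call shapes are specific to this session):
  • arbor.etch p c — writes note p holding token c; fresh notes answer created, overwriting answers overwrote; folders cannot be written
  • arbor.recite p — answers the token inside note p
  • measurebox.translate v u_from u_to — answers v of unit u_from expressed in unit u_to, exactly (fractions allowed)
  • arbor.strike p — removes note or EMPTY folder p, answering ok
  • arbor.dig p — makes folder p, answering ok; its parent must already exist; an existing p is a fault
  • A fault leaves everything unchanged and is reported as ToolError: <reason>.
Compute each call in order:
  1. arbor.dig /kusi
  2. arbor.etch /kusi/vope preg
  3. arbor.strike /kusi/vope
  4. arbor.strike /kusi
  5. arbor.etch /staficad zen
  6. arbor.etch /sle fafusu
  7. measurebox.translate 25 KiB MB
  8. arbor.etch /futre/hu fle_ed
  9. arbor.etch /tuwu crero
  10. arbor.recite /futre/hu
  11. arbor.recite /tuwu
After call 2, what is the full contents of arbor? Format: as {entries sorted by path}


→ arbor.dig(p: /kusi)
← ok
→ arbor.etch(p: /kusi/vope, c: preg)
← created
→ arbor.strike(p: /kusi/vope)
← ok
→ arbor.strike(p: /kusi)
← ok
→ arbor.etch(p: /staficad, c: zen)
← created
→ arbor.etch(p: /sle, c: fafusu)
← created
→ measurebox.translate(v: 25, u_from: KiB, u_to: MB)
← 16/625
→ arbor.etch(p: /futre/hu, c: fle_ed)
← ToolError: no parent
→ arbor.etch(p: /tuwu, c: crero)
← created
→ arbor.recite(p: /futre/hu)
← ToolError: not found
→ arbor.recite(p: /tuwu)
← crero

Answer: {kusi/, kusi/vope=preg}


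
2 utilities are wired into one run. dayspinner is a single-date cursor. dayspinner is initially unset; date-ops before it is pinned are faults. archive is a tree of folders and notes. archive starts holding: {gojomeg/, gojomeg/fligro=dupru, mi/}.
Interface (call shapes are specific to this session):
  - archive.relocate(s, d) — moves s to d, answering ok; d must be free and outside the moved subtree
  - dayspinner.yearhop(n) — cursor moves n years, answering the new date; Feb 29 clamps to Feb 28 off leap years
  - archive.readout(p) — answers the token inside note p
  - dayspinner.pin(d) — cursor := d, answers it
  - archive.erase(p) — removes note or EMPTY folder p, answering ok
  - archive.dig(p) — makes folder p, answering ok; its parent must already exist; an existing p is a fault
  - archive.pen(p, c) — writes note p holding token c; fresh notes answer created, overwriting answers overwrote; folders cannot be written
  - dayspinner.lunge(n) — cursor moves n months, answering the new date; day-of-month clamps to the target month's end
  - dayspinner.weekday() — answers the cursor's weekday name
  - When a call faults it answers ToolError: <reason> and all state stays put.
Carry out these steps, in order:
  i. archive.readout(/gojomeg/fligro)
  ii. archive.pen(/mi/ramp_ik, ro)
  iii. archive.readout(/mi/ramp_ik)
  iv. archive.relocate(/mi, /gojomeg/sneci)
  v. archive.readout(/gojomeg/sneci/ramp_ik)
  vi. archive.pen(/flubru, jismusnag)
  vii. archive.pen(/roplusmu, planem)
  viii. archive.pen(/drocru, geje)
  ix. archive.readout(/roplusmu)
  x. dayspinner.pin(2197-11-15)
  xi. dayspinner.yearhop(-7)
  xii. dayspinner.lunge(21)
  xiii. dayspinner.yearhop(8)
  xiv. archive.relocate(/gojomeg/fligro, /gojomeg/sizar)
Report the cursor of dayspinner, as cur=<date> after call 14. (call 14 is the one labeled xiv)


Answer: cur=2200-08-15

Derivation:
! readout(p: /gojomeg/fligro) ~> dupru
! pen(p: /mi/ramp_ik, c: ro) ~> created
! readout(p: /mi/ramp_ik) ~> ro
! relocate(s: /mi, d: /gojomeg/sneci) ~> ok
! readout(p: /gojomeg/sneci/ramp_ik) ~> ro
! pen(p: /flubru, c: jismusnag) ~> created
! pen(p: /roplusmu, c: planem) ~> created
! pen(p: /drocru, c: geje) ~> created
! readout(p: /roplusmu) ~> planem
! pin(d: 2197-11-15) ~> 2197-11-15
! yearhop(n: -7) ~> 2190-11-15
! lunge(n: 21) ~> 2192-08-15
! yearhop(n: 8) ~> 2200-08-15
! relocate(s: /gojomeg/fligro, d: /gojomeg/sizar) ~> ok


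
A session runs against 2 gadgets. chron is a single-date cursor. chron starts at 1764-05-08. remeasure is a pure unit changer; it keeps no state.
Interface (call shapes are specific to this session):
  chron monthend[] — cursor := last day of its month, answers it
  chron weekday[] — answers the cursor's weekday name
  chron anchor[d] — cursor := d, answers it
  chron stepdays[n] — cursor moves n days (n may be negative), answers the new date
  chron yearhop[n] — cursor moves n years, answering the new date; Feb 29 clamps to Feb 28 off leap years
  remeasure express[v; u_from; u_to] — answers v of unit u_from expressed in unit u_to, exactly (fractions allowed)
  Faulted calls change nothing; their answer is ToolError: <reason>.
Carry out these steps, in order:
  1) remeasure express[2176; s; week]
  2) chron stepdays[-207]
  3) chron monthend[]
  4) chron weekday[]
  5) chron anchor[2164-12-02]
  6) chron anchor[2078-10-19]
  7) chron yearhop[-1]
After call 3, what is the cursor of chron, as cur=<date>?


$ remeasure express v='2176' u_from='s' u_to='week'
:: 17/4725
$ chron stepdays n='-207'
:: 1763-10-14
$ chron monthend
:: 1763-10-31
$ chron weekday
:: Monday
$ chron anchor d='2164-12-02'
:: 2164-12-02
$ chron anchor d='2078-10-19'
:: 2078-10-19
$ chron yearhop n='-1'
:: 2077-10-19

Answer: cur=1763-10-31


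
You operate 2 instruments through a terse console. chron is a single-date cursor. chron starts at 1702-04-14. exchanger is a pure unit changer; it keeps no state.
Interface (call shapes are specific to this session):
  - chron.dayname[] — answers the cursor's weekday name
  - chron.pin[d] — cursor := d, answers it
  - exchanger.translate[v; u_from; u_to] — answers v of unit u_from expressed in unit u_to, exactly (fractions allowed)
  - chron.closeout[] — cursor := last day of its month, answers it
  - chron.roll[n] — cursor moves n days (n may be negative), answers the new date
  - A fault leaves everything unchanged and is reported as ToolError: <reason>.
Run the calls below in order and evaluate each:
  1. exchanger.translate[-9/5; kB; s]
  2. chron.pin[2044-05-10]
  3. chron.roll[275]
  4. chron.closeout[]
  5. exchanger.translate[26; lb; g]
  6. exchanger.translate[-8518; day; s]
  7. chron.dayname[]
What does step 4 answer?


-- 1. exchanger.translate(v: -9/5, u_from: kB, u_to: s) -> ToolError: incompatible units
-- 2. chron.pin(d: 2044-05-10) -> 2044-05-10
-- 3. chron.roll(n: 275) -> 2045-02-09
-- 4. chron.closeout() -> 2045-02-28
-- 5. exchanger.translate(v: 26, u_from: lb, u_to: g) -> 589670081/50000
-- 6. exchanger.translate(v: -8518, u_from: day, u_to: s) -> -735955200
-- 7. chron.dayname() -> Tuesday

Answer: 2045-02-28


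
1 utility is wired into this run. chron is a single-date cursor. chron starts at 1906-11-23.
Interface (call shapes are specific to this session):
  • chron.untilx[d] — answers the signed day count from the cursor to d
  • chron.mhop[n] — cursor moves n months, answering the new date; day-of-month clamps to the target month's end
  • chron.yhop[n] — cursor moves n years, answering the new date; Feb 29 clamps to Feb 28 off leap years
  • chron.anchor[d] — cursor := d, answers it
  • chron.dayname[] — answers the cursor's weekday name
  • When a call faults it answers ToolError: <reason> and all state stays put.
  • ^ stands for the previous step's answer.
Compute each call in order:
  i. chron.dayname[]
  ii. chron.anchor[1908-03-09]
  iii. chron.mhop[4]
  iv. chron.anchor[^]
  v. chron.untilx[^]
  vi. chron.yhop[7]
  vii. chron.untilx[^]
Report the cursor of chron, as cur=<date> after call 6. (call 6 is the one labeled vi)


Answer: cur=1915-07-09

Derivation:
~$ chron.dayname
[out] Friday
~$ chron.anchor d='1908-03-09'
[out] 1908-03-09
~$ chron.mhop n='4'
[out] 1908-07-09
~$ chron.anchor d='^'
[out] 1908-07-09
~$ chron.untilx d='^'
[out] 0
~$ chron.yhop n='7'
[out] 1915-07-09
~$ chron.untilx d='^'
[out] 0


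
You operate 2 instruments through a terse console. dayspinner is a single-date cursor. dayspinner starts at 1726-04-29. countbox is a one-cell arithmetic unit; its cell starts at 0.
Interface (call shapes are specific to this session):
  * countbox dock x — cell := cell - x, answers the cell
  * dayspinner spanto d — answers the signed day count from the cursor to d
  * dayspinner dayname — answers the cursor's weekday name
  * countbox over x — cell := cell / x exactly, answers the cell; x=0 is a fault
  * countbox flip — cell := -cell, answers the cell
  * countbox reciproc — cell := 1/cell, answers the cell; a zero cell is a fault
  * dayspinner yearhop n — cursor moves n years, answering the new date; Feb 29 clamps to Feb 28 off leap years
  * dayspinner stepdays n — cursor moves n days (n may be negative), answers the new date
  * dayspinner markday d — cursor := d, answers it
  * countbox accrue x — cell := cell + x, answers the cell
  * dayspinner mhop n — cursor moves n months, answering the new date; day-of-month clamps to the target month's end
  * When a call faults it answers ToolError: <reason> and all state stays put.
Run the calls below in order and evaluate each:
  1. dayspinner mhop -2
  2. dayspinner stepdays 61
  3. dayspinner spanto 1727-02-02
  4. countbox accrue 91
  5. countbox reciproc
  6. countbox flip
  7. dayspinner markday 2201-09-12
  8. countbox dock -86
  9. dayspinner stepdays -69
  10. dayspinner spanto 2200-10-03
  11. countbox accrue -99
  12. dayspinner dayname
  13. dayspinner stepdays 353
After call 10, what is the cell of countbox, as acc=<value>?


Then dayspinner mhop on n: -2, and observe 1726-02-28.
Using dayspinner stepdays on n: 61, and observe 1726-04-30.
I use dayspinner spanto on d: 1727-02-02, and get 278.
I call countbox accrue on x: 91, → 91.
I call countbox reciproc, and get 1/91.
Now I run countbox flip: -1/91.
Now I run dayspinner markday on d: 2201-09-12, → 2201-09-12.
I call countbox dock on x: -86, and observe 7825/91.
Next I call dayspinner stepdays on n: -69, giving 2201-07-05.
I try dayspinner spanto on d: 2200-10-03, and see -275.
I use countbox accrue on x: -99: -1184/91.
Then dayspinner dayname(), — result: Sunday.
Using dayspinner stepdays on n: 353: 2202-06-23.

Answer: acc=7825/91


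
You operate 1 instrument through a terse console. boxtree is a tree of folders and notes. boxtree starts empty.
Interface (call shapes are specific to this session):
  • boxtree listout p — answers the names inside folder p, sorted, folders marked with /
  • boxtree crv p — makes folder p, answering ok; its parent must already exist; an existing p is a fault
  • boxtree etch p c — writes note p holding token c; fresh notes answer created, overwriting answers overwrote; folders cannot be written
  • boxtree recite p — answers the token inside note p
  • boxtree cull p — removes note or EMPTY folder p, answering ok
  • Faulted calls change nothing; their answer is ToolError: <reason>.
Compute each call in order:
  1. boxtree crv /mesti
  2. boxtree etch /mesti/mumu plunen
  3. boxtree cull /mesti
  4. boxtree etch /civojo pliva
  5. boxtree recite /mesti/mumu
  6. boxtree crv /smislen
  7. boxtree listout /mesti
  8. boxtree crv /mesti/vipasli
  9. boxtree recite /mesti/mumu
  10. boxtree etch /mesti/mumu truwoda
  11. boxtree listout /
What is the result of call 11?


Answer: [civojo, mesti/, smislen/]

Derivation:
-> boxtree crv(p='/mesti')
<- ok
-> boxtree etch(p='/mesti/mumu', c='plunen')
<- created
-> boxtree cull(p='/mesti')
<- ToolError: not empty
-> boxtree etch(p='/civojo', c='pliva')
<- created
-> boxtree recite(p='/mesti/mumu')
<- plunen
-> boxtree crv(p='/smislen')
<- ok
-> boxtree listout(p='/mesti')
<- [mumu]
-> boxtree crv(p='/mesti/vipasli')
<- ok
-> boxtree recite(p='/mesti/mumu')
<- plunen
-> boxtree etch(p='/mesti/mumu', c='truwoda')
<- overwrote
-> boxtree listout(p='/')
<- [civojo, mesti/, smislen/]


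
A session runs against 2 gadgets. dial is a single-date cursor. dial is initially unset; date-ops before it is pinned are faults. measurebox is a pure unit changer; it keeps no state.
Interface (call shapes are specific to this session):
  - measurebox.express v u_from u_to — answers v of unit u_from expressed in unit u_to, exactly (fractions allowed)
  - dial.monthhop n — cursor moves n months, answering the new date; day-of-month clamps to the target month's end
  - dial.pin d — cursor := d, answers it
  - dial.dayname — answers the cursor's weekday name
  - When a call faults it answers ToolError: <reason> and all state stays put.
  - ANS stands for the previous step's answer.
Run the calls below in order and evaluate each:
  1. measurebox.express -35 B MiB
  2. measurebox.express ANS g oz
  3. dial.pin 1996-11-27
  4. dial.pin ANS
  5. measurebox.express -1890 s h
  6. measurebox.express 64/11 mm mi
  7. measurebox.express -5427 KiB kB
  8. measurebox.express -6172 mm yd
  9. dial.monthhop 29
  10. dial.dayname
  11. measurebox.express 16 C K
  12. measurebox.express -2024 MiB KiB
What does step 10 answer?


Do: measurebox.express[v='-35'; u_from='B'; u_to='MiB']
See: -35/1048576
Do: measurebox.express[v='ANS'; u_from='g'; u_to='oz']
See: -15625/13270816768
Do: dial.pin[d='1996-11-27']
See: 1996-11-27
Do: dial.pin[d='ANS']
See: 1996-11-27
Do: measurebox.express[v='-1890'; u_from='s'; u_to='h']
See: -21/40
Do: measurebox.express[v='64/11'; u_from='mm'; u_to='mi']
See: 1/276606
Do: measurebox.express[v='-5427'; u_from='KiB'; u_to='kB']
See: -694656/125
Do: measurebox.express[v='-6172'; u_from='mm'; u_to='yd']
See: -7715/1143
Do: dial.monthhop[n='29']
See: 1999-04-27
Do: dial.dayname[]
See: Tuesday
Do: measurebox.express[v='16'; u_from='C'; u_to='K']
See: 5783/20
Do: measurebox.express[v='-2024'; u_from='MiB'; u_to='KiB']
See: -2072576

Answer: Tuesday


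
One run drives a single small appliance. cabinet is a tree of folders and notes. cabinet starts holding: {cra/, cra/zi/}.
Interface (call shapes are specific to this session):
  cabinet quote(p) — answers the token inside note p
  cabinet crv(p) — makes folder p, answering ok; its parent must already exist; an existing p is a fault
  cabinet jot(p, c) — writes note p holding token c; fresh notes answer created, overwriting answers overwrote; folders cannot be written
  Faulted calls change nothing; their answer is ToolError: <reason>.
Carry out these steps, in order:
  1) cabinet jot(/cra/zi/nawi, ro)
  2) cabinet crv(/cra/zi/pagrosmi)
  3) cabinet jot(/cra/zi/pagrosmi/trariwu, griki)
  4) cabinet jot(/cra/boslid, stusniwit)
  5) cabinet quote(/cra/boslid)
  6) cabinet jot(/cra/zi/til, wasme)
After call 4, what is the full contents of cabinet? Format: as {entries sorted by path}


Answer: {cra/, cra/boslid=stusniwit, cra/zi/, cra/zi/nawi=ro, cra/zi/pagrosmi/, cra/zi/pagrosmi/trariwu=griki}

Derivation:
-- 1. cabinet jot(p=/cra/zi/nawi, c=ro) == created
-- 2. cabinet crv(p=/cra/zi/pagrosmi) == ok
-- 3. cabinet jot(p=/cra/zi/pagrosmi/trariwu, c=griki) == created
-- 4. cabinet jot(p=/cra/boslid, c=stusniwit) == created
-- 5. cabinet quote(p=/cra/boslid) == stusniwit
-- 6. cabinet jot(p=/cra/zi/til, c=wasme) == created


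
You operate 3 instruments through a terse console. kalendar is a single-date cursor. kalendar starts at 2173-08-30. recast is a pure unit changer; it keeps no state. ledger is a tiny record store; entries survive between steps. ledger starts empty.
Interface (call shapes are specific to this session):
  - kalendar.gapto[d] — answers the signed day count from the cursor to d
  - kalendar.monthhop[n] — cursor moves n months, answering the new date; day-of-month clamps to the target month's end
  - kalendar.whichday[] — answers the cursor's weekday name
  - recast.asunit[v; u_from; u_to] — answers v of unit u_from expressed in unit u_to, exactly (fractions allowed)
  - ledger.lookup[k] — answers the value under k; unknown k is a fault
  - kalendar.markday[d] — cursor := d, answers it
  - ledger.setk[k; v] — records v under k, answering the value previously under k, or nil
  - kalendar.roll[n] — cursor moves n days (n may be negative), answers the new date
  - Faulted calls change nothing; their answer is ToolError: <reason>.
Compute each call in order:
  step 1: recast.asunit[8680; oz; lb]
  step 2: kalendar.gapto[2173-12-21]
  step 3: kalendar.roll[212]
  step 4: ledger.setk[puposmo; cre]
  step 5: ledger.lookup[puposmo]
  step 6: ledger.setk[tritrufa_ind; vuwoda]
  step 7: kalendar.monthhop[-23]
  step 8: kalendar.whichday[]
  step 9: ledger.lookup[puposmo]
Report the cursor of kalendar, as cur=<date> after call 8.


Answer: cur=2172-04-30

Derivation:
Act: recast.asunit[v→8680; u_from→oz; u_to→lb]
Obs: 1085/2
Act: kalendar.gapto[d→2173-12-21]
Obs: 113
Act: kalendar.roll[n→212]
Obs: 2174-03-30
Act: ledger.setk[k→puposmo; v→cre]
Obs: nil
Act: ledger.lookup[k→puposmo]
Obs: cre
Act: ledger.setk[k→tritrufa_ind; v→vuwoda]
Obs: nil
Act: kalendar.monthhop[n→-23]
Obs: 2172-04-30
Act: kalendar.whichday[]
Obs: Thursday
Act: ledger.lookup[k→puposmo]
Obs: cre


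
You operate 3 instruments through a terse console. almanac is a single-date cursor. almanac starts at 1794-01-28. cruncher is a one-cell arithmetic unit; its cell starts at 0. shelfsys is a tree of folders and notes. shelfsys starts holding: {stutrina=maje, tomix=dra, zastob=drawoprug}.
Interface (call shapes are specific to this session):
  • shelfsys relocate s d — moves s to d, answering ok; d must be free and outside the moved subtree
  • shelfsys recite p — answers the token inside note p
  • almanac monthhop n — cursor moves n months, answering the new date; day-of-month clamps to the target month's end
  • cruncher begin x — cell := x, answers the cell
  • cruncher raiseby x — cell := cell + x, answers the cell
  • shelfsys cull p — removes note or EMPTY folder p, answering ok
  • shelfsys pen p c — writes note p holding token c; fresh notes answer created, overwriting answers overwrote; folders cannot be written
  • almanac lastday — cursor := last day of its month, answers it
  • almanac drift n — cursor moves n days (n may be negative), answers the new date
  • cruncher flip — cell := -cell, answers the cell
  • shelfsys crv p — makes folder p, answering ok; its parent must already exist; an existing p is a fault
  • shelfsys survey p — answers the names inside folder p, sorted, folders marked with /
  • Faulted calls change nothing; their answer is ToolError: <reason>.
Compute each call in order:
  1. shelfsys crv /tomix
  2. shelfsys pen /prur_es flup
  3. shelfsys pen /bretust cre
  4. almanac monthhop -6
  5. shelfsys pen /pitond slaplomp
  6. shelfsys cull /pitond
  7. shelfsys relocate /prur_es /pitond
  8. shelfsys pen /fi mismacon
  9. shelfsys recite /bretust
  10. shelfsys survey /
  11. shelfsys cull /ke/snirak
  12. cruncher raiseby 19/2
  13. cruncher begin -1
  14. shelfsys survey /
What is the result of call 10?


==> shelfsys crv(/tomix)
<== ToolError: exists
==> shelfsys pen(/prur_es, flup)
<== created
==> shelfsys pen(/bretust, cre)
<== created
==> almanac monthhop(-6)
<== 1793-07-28
==> shelfsys pen(/pitond, slaplomp)
<== created
==> shelfsys cull(/pitond)
<== ok
==> shelfsys relocate(/prur_es, /pitond)
<== ok
==> shelfsys pen(/fi, mismacon)
<== created
==> shelfsys recite(/bretust)
<== cre
==> shelfsys survey(/)
<== [bretust, fi, pitond, stutrina, tomix, zastob]
==> shelfsys cull(/ke/snirak)
<== ToolError: not found
==> cruncher raiseby(19/2)
<== 19/2
==> cruncher begin(-1)
<== -1
==> shelfsys survey(/)
<== [bretust, fi, pitond, stutrina, tomix, zastob]

Answer: [bretust, fi, pitond, stutrina, tomix, zastob]


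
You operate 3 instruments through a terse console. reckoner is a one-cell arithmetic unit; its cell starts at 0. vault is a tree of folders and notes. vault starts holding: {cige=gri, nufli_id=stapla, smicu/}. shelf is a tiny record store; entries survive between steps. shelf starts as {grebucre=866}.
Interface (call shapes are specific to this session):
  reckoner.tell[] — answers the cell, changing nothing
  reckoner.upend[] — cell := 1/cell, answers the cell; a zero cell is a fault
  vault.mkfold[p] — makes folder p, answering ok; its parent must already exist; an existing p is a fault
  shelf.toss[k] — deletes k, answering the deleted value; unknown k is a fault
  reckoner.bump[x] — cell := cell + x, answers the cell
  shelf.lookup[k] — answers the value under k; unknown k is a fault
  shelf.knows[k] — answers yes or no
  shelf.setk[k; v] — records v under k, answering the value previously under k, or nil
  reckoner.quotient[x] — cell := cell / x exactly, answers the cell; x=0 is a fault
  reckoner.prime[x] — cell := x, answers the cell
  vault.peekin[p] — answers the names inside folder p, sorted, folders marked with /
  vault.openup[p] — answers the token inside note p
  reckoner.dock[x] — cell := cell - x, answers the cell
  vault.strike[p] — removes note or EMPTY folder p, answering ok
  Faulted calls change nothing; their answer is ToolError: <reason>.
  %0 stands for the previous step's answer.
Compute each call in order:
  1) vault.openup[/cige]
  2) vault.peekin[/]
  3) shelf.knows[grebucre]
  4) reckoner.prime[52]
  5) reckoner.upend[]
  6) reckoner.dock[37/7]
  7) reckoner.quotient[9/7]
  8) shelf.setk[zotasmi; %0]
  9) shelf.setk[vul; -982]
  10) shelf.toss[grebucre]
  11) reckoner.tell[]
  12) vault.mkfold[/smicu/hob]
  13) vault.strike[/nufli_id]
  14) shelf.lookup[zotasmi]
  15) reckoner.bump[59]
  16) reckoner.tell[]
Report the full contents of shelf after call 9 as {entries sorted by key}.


>> vault.openup(p='/cige')
<< gri
>> vault.peekin(p='/')
<< [cige, nufli_id, smicu/]
>> shelf.knows(k='grebucre')
<< yes
>> reckoner.prime(x='52')
<< 52
>> reckoner.upend()
<< 1/52
>> reckoner.dock(x='37/7')
<< -1917/364
>> reckoner.quotient(x='9/7')
<< -213/52
>> shelf.setk(k='zotasmi', v='%0')
<< nil
>> shelf.setk(k='vul', v='-982')
<< nil
>> shelf.toss(k='grebucre')
<< 866
>> reckoner.tell()
<< -213/52
>> vault.mkfold(p='/smicu/hob')
<< ok
>> vault.strike(p='/nufli_id')
<< ok
>> shelf.lookup(k='zotasmi')
<< -213/52
>> reckoner.bump(x='59')
<< 2855/52
>> reckoner.tell()
<< 2855/52

Answer: {grebucre=866, vul=-982, zotasmi=-213/52}


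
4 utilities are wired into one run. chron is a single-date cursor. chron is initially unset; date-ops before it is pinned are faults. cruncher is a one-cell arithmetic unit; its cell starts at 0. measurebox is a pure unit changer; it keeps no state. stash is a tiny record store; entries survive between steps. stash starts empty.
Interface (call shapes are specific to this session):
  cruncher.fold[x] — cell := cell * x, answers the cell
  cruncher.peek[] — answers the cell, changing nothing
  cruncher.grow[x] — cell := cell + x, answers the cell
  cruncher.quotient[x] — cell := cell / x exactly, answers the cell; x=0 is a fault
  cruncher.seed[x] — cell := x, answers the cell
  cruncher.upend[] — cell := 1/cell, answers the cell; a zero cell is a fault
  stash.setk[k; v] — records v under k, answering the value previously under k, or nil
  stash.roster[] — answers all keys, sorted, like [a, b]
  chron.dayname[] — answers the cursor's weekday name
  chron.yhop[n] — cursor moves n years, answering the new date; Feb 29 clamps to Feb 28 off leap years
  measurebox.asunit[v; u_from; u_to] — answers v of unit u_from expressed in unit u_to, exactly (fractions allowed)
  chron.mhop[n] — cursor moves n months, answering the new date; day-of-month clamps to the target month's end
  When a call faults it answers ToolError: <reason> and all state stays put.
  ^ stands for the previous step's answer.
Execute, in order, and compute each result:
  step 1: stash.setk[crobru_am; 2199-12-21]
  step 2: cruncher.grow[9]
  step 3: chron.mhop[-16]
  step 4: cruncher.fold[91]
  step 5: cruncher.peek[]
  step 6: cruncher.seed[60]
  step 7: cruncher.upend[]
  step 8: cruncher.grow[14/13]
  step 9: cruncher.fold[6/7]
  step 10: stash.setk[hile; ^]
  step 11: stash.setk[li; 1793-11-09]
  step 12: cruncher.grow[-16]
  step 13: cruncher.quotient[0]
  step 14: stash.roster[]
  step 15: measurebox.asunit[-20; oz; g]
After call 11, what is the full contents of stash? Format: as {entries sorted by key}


Now I run stash.setk(k: crobru_am, v: 2199-12-21), and observe nil.
Then cruncher.grow(x: 9), — result: 9.
I call chron.mhop(n: -16), → ToolError: no date set.
Calling cruncher.fold(x: 91), yielding 819.
I try cruncher.peek, giving 819.
I run cruncher.seed(x: 60), — result: 60.
Next I call cruncher.upend, → 1/60.
I invoke cruncher.grow(x: 14/13), — result: 853/780.
I run cruncher.fold(x: 6/7), and observe 853/910.
I try stash.setk(k: hile, v: ^), which returns nil.
I invoke stash.setk(k: li, v: 1793-11-09): nil.
I use cruncher.grow(x: -16), — result: -13707/910.
Invoking cruncher.quotient(x: 0), which returns ToolError: division by zero.
I use stash.roster, which returns [crobru_am, hile, li].
Then measurebox.asunit(v: -20, u_from: oz, u_to: g), and see -45359237/80000.

Answer: {crobru_am=2199-12-21, hile=853/910, li=1793-11-09}


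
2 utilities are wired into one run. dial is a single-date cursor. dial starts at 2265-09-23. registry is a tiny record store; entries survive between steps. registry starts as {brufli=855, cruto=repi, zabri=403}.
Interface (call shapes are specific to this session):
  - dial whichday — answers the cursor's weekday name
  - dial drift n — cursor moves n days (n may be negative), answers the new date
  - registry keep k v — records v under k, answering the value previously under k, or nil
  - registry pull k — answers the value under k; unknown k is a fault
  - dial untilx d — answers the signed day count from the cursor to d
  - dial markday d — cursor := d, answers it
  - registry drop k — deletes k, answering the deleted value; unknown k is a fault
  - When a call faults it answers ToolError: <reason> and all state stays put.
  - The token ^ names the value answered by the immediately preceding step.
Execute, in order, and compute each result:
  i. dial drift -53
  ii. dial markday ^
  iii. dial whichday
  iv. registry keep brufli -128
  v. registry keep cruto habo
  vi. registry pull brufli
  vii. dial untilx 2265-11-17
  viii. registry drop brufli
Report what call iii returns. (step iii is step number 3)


Answer: Tuesday

Derivation:
Act: dial drift[n=-53]
Obs: 2265-08-01
Act: dial markday[d=^]
Obs: 2265-08-01
Act: dial whichday[]
Obs: Tuesday
Act: registry keep[k=brufli; v=-128]
Obs: 855
Act: registry keep[k=cruto; v=habo]
Obs: repi
Act: registry pull[k=brufli]
Obs: -128
Act: dial untilx[d=2265-11-17]
Obs: 108
Act: registry drop[k=brufli]
Obs: -128


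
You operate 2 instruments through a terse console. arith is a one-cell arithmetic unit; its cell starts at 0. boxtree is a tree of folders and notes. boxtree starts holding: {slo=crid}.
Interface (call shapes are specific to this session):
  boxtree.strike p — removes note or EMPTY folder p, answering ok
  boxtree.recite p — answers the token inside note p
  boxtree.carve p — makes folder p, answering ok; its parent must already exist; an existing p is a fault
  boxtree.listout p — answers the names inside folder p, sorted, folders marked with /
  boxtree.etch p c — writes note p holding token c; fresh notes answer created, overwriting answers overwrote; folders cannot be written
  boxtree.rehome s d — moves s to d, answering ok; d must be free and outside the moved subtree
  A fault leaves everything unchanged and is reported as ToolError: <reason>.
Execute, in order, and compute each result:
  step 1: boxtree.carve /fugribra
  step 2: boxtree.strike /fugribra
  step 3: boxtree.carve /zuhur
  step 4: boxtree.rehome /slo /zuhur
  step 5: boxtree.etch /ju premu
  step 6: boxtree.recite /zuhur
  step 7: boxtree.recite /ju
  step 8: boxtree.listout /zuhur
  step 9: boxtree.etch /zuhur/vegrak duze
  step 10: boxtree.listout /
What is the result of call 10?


~$ boxtree.carve p→/fugribra
  ok
~$ boxtree.strike p→/fugribra
  ok
~$ boxtree.carve p→/zuhur
  ok
~$ boxtree.rehome s→/slo d→/zuhur
  ToolError: exists
~$ boxtree.etch p→/ju c→premu
  created
~$ boxtree.recite p→/zuhur
  ToolError: is a directory
~$ boxtree.recite p→/ju
  premu
~$ boxtree.listout p→/zuhur
  []
~$ boxtree.etch p→/zuhur/vegrak c→duze
  created
~$ boxtree.listout p→/
  [ju, slo, zuhur/]

Answer: [ju, slo, zuhur/]
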